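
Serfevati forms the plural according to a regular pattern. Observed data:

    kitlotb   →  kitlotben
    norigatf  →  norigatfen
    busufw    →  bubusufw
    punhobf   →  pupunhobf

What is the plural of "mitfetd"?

mitfetden

norigatf and punhobf both end in -f yet inflect differently (norigatfen, pupunhobf), so the final letter is not what conditions the rule; the second-to-last letter is.
"mitfetd" has second-to-last letter 't'. The stems whose second-to-last letter is 't' (kitlotb → kitlotben, norigatf → norigatfen) add -en.
The other pattern: stems whose second-to-last letter is 'b' or 'f' repeat the first consonant+vowel as a prefix.
So mitfetd → mitfetden.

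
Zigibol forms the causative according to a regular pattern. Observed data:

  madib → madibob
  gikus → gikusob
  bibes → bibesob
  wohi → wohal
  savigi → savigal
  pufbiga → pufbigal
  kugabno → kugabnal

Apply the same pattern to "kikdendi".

madib and wohi both have last vowel 'i' yet inflect differently (madibob, wohal), so the last vowel is not what conditions the rule; whether the stem ends in a vowel or a consonant is.
"kikdendi" ends in a vowel. The stems ending in a vowel (wohi → wohal, savigi → savigal, pufbiga → pufbigal) drop the final letter and add -al.
So kikdendi → kikdendal.

kikdendal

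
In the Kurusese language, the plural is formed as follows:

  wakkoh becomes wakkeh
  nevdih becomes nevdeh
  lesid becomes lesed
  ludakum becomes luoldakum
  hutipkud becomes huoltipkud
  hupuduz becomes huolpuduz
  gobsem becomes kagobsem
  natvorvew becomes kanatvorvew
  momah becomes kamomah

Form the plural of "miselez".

kamiselez

lesid and hutipkud both end in -d yet inflect differently (lesed, huoltipkud), so the final letter is not what conditions the rule; the last vowel is.
"miselez" has last vowel 'e'. The stems whose last vowel is 'e' (gobsem → kagobsem, natvorvew → kanatvorvew) add the prefix ka-.
So miselez → kamiselez.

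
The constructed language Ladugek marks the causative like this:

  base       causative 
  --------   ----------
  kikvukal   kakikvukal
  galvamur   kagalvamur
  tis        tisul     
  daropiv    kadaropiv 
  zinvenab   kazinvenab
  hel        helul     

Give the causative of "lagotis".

kikvukal and hel both end in -l yet inflect differently (kakikvukal, helul), so the final letter is not what conditions the rule; the number of vowels is.
"lagotis" has 3 vowels. The stems with 3 vowels (zinvenab → kazinvenab, galvamur → kagalvamur, daropiv → kadaropiv) add the prefix ka-.
The other pattern: stems with 1 vowel add -ul.
So lagotis → kalagotis.

kalagotis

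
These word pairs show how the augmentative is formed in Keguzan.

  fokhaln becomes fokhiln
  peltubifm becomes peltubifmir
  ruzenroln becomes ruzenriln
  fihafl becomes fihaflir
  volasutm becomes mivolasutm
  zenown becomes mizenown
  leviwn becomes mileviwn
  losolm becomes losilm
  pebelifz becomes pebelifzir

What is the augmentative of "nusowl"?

minusowl

peltubifm and losolm both end in -m yet inflect differently (peltubifmir, losilm), so the final letter is not what conditions the rule; the second-to-last letter is.
"nusowl" has second-to-last letter 'w'. The stems whose second-to-last letter is 'w' (zenown → mizenown, leviwn → mileviwn) add the prefix mi-.
The other patterns: stems whose second-to-last letter is 'f' add -ir; stems whose second-to-last letter is 'l' change the last vowel to 'i'.
So nusowl → minusowl.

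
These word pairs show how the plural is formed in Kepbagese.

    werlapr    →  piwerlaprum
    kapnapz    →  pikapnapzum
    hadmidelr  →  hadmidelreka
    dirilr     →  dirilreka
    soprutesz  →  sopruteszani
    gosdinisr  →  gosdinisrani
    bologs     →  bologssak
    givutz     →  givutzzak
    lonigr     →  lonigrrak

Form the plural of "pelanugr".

werlapr and hadmidelr both end in -r yet inflect differently (piwerlaprum, hadmidelreka), so the final letter is not what conditions the rule; the second-to-last letter is.
"pelanugr" has second-to-last letter 'g'. The stems whose second-to-last letter is 'g' (bologs → bologssak, lonigr → lonigrrak) double the final consonant and add -ak.
So pelanugr → pelanugrrak.

pelanugrrak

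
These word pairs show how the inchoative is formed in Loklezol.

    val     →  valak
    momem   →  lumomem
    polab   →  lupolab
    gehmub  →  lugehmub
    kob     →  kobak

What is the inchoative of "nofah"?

lunofah

kob and gehmub both end in -b yet inflect differently (kobak, lugehmub), so the final letter is not what conditions the rule; the number of vowels is.
"nofah" has 2 vowels. The stems with 2 vowels (momem → lumomem, gehmub → lugehmub, polab → lupolab) add the prefix lu-.
So nofah → lunofah.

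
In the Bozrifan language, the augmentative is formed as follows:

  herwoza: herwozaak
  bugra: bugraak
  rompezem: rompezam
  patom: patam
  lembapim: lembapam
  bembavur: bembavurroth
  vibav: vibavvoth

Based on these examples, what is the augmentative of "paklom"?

paklam

herwoza and vibav both have last vowel 'a' yet inflect differently (herwozaak, vibavvoth), so the last vowel is not what conditions the rule; the final letter is.
"paklom" ends in -m. The stems ending in -m (rompezem → rompezam, patom → patam, lembapim → lembapam) change the last vowel to 'a'.
The other patterns: stems ending in -a add -ak; stems ending in -r or -v double the final consonant and add -oth.
So paklom → paklam.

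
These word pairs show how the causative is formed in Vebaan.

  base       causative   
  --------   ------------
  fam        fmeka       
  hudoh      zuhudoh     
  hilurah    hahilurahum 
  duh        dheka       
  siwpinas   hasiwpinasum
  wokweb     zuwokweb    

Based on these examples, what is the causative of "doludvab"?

hadoludvabum

duh and hudoh both end in -h yet inflect differently (dheka, zuhudoh), so the final letter is not what conditions the rule; the number of vowels is.
"doludvab" has 3 vowels. The stems with 3 vowels (siwpinas → hasiwpinasum, hilurah → hahilurahum) add ha- … -um around the stem.
So doludvab → hadoludvabum.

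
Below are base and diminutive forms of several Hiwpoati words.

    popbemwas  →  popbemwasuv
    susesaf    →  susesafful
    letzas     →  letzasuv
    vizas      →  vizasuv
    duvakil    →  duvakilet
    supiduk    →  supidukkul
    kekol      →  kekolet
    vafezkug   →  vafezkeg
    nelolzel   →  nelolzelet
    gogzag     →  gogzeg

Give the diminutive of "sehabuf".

gogzag and vizas both have last vowel 'a' yet inflect differently (gogzeg, vizasuv), so the last vowel is not what conditions the rule; the final letter is.
"sehabuf" ends in -f. The one such stem in the data (susesaf → susesafful) doubles the final consonant and adds -ul (as does supiduk), so the same rule applies.
The other patterns: stems ending in -l add -et; stems ending in -g change the last vowel to 'e'; stems ending in -s add -uv.
So sehabuf → sehabufful.

sehabufful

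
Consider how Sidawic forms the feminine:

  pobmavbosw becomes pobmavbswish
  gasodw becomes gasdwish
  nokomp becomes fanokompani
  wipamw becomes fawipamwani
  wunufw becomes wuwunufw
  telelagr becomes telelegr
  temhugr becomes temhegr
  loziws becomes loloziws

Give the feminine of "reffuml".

"reffuml" has second-to-last letter 'm'. The stems whose second-to-last letter is 'm' (nokomp → fanokompani, wipamw → fawipamwani) add fa- … -ani around the stem.
The other patterns: stems whose second-to-last letter is 'd' or 's' delete the last vowel and add -ish; stems whose second-to-last letter is 'g' change the last vowel to 'e'; stems whose second-to-last letter is 'f' or 'w' repeat the first consonant+vowel as a prefix.
So reffuml → fareffumlani.

fareffumlani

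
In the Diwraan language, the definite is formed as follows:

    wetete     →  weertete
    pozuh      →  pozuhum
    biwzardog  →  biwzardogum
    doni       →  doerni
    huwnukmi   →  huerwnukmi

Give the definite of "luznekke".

huwnukmi and biwzardog both have 3 vowels yet inflect differently (huerwnukmi, biwzardogum), so the number of vowels is not what conditions the rule; whether the stem ends in a vowel or a consonant is.
"luznekke" ends in a vowel. The stems ending in a vowel (huwnukmi → huerwnukmi, wetete → weertete, doni → doerni) insert -er- after the first vowel.
The other pattern: stems ending in a consonant add -um.
So luznekke → luerznekke.

luerznekke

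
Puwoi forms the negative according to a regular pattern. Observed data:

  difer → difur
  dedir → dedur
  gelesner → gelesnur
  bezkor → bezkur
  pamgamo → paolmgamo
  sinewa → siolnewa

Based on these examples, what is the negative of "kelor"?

pamgamo and bezkor both have last vowel 'o' yet inflect differently (paolmgamo, bezkur), so the last vowel is not what conditions the rule; whether the stem ends in a vowel or a consonant is.
"kelor" ends in a consonant. The stems ending in a consonant (bezkor → bezkur, difer → difur, dedir → dedur) change the last vowel to 'u'.
The other pattern: stems ending in a vowel insert -ol- after the first vowel.
So kelor → kelur.

kelur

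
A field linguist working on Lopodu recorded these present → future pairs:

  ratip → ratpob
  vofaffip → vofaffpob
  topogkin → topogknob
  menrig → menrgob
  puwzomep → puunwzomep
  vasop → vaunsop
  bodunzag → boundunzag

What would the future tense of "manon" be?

ratip and puwzomep both end in -p yet inflect differently (ratpob, puunwzomep), so the final letter is not what conditions the rule; the last vowel is.
"manon" has last vowel 'o'. The one such stem in the data (vasop → vaunsop) inserts -un- after the first vowel (as do puwzomep, bodunzag), so the same rule applies.
So manon → maunnon.

maunnon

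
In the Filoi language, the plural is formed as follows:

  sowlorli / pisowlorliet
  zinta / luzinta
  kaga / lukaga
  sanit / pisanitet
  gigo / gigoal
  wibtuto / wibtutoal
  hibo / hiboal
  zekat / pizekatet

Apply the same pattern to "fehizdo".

fehizdoal

kaga and zekat both have last vowel 'a' yet inflect differently (lukaga, pizekatet), so the last vowel is not what conditions the rule; the final letter is.
"fehizdo" ends in -o. The stems ending in -o (gigo → gigoal, wibtuto → wibtutoal, hibo → hiboal) add -al.
The other patterns: stems ending in -a add the prefix lu-; stems ending in -i or -t add pi- … -et around the stem.
So fehizdo → fehizdoal.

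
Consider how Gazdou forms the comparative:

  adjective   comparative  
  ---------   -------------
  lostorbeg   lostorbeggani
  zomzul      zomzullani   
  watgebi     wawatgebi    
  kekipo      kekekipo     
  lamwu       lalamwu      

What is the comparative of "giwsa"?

gigiwsa

zomzul and lamwu both have last vowel 'u' yet inflect differently (zomzullani, lalamwu), so the last vowel is not what conditions the rule; whether the stem ends in a vowel or a consonant is.
"giwsa" ends in a vowel. The stems ending in a vowel (watgebi → wawatgebi, kekipo → kekekipo, lamwu → lalamwu) repeat the first consonant+vowel as a prefix.
The other pattern: stems ending in a consonant double the final consonant and add -ani.
So giwsa → gigiwsa.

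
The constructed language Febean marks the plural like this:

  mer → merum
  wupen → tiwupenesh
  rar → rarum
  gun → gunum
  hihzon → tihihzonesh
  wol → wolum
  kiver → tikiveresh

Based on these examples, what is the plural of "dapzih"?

tidapzihesh

"dapzih" has 2 vowels. The stems with 2 vowels (hihzon → tihihzonesh, kiver → tikiveresh, wupen → tiwupenesh) add ti- … -esh around the stem.
The other pattern: stems with 1 vowel add -um.
So dapzih → tidapzihesh.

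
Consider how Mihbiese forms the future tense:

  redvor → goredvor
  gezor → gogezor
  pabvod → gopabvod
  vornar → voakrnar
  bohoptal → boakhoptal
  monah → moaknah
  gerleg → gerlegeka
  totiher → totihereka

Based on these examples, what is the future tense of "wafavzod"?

redvor and vornar both end in -r yet inflect differently (goredvor, voakrnar), so the final letter is not what conditions the rule; the last vowel is.
"wafavzod" has last vowel 'o'. The stems whose last vowel is 'o' (redvor → goredvor, gezor → gogezor, pabvod → gopabvod) add the prefix go-.
The other patterns: stems whose last vowel is 'a' insert -ak- after the first vowel; stems whose last vowel is 'e' add -eka.
So wafavzod → gowafavzod.

gowafavzod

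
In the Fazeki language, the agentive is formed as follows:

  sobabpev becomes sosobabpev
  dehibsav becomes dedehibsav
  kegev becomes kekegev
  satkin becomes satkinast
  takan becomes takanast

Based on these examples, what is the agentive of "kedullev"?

kekedullev

"kedullev" ends in -v. The stems ending in -v (sobabpev → sosobabpev, dehibsav → dedehibsav, kegev → kekegev) repeat the first consonant+vowel as a prefix.
The other pattern: stems ending in -n add -ast.
So kedullev → kekedullev.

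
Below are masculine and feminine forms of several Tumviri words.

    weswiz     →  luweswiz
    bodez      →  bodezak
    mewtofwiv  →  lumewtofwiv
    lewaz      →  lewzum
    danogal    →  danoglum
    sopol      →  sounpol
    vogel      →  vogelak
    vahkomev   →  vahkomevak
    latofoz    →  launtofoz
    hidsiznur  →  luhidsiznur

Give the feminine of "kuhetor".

kuunhetor

bodez and latofoz both end in -z yet inflect differently (bodezak, launtofoz), so the final letter is not what conditions the rule; the last vowel is.
"kuhetor" has last vowel 'o'. The stems whose last vowel is 'o' (latofoz → launtofoz, sopol → sounpol) insert -un- after the first vowel.
The other patterns: stems whose last vowel is 'e' add -ak; stems whose last vowel is 'a' delete the last vowel and add -um; stems whose last vowel is 'i' or 'u' add the prefix lu-.
So kuhetor → kuunhetor.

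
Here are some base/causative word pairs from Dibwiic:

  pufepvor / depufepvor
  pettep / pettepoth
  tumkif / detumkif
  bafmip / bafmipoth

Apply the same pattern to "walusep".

bafmip and tumkif both have last vowel 'i' yet inflect differently (bafmipoth, detumkif), so the last vowel is not what conditions the rule; the final letter is.
"walusep" ends in -p. The stems ending in -p (pettep → pettepoth, bafmip → bafmipoth) add -oth.
The other pattern: stems ending in -f or -r add the prefix de-.
So walusep → walusepoth.

walusepoth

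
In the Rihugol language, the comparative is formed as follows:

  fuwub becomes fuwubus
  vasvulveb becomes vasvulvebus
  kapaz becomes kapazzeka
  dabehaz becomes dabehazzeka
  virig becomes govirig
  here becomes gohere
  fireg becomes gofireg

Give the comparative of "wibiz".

"wibiz" ends in -z. The stems ending in -z (kapaz → kapazzeka, dabehaz → dabehazzeka) double the final consonant and add -eka.
The other patterns: stems ending in -b add -us; stems ending in -e or -g add the prefix go-.
So wibiz → wibizzeka.

wibizzeka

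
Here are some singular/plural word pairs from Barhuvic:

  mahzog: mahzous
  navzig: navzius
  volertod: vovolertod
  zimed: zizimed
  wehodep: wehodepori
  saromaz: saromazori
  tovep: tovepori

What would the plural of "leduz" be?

leduzori

"leduz" ends in -z. The one such stem in the data (saromaz → saromazori) adds -ori, so the same rule applies.
The other patterns: stems ending in -g drop the final letter and add -us; stems ending in -d repeat the first consonant+vowel as a prefix.
So leduz → leduzori.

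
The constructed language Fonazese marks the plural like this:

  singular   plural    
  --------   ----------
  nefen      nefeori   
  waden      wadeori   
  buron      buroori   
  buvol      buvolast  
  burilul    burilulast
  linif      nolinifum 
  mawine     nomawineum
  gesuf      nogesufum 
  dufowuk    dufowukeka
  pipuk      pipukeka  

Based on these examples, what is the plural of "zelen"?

buron and buvol both have last vowel 'o' yet inflect differently (buroori, buvolast), so the last vowel is not what conditions the rule; the final letter is.
"zelen" ends in -n. The stems ending in -n (nefen → nefeori, waden → wadeori, buron → buroori) drop the final letter and add -ori.
So zelen → zeleori.

zeleori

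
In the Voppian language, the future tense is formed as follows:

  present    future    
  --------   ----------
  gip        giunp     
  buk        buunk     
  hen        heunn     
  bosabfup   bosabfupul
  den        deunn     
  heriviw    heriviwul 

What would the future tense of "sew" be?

"sew" has 1 vowel. The stems with 1 vowel (gip → giunp, hen → heunn, buk → buunk) insert -un- after the first vowel.
So sew → seunw.

seunw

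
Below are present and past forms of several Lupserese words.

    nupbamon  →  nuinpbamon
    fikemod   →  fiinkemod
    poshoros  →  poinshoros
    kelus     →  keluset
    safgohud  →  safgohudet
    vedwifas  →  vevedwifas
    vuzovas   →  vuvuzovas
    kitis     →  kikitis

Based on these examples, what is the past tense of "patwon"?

"patwon" has last vowel 'o'. The stems whose last vowel is 'o' (nupbamon → nuinpbamon, fikemod → fiinkemod, poshoros → poinshoros) insert -in- after the first vowel.
So patwon → paintwon.

paintwon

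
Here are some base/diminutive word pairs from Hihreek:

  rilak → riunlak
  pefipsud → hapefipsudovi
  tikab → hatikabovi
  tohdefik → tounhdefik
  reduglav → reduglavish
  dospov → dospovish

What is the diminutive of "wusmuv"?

rilak and reduglav both have last vowel 'a' yet inflect differently (riunlak, reduglavish), so the last vowel is not what conditions the rule; the final letter is.
"wusmuv" ends in -v. The stems ending in -v (dospov → dospovish, reduglav → reduglavish) add -ish.
The other patterns: stems ending in -k insert -un- after the first vowel; stems ending in -b or -d add ha- … -ovi around the stem.
So wusmuv → wusmuvish.

wusmuvish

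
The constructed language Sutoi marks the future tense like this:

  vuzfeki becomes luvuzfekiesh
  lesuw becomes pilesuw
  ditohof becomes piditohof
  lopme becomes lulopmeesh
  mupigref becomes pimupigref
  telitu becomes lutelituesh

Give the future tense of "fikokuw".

pifikokuw

lesuw and telitu both have last vowel 'u' yet inflect differently (pilesuw, lutelituesh), so the last vowel is not what conditions the rule; whether the stem ends in a vowel or a consonant is.
"fikokuw" ends in a consonant. The stems ending in a consonant (mupigref → pimupigref, ditohof → piditohof, lesuw → pilesuw) add the prefix pi-.
The other pattern: stems ending in a vowel add lu- … -esh around the stem.
So fikokuw → pifikokuw.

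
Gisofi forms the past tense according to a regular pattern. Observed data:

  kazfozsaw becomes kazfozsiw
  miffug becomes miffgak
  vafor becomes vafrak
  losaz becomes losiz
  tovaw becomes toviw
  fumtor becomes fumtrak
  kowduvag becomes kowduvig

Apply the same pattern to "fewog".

kowduvag and miffug both end in -g yet inflect differently (kowduvig, miffgak), so the final letter is not what conditions the rule; the last vowel is.
"fewog" has last vowel 'o'. The stems whose last vowel is 'o' (vafor → vafrak, fumtor → fumtrak) delete the last vowel and add -ak.
The other pattern: stems whose last vowel is 'a' change the last vowel to 'i'.
So fewog → fewgak.

fewgak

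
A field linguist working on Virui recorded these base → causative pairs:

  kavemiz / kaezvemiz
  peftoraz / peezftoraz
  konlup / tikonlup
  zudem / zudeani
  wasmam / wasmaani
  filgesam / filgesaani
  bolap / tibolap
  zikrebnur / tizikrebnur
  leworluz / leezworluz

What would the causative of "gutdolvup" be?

tigutdolvup

wasmam and peftoraz both have last vowel 'a' yet inflect differently (wasmaani, peezftoraz), so the last vowel is not what conditions the rule; the final letter is.
"gutdolvup" ends in -p. The stems ending in -p (bolap → tibolap, konlup → tikonlup) add the prefix ti-.
So gutdolvup → tigutdolvup.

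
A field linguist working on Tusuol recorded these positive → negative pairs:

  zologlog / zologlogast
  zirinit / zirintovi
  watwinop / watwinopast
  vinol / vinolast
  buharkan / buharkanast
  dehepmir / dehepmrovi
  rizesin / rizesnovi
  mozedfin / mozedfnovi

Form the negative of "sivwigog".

sivwigogast

"sivwigog" has last vowel 'o'. The stems whose last vowel is 'o' (watwinop → watwinopast, zologlog → zologlogast, vinol → vinolast) add -ast.
The other pattern: stems whose last vowel is 'i' delete the last vowel and add -ovi.
So sivwigog → sivwigogast.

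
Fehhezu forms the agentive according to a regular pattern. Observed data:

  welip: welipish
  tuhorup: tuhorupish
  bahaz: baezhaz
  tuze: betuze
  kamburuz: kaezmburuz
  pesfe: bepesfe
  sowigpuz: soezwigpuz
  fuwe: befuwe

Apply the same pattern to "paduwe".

sowigpuz and tuhorup both have last vowel 'u' yet inflect differently (soezwigpuz, tuhorupish), so the last vowel is not what conditions the rule; the final letter is.
"paduwe" ends in -e. The stems ending in -e (fuwe → befuwe, pesfe → bepesfe, tuze → betuze) add the prefix be-.
The other patterns: stems ending in -z insert -ez- after the first vowel; stems ending in -p add -ish.
So paduwe → bepaduwe.

bepaduwe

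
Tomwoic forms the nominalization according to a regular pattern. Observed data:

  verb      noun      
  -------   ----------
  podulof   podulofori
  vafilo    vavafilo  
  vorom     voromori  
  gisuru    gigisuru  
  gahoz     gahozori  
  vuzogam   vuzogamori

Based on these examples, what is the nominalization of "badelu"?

"badelu" ends in a vowel. The stems ending in a vowel (vafilo → vavafilo, gisuru → gigisuru) repeat the first consonant+vowel as a prefix.
So badelu → babadelu.

babadelu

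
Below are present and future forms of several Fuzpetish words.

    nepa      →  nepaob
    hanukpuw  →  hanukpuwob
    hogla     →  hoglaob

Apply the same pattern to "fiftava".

Every pair shown (nepa → nepaob, hanukpuw → hanukpuwob, hogla → hoglaob) follows the same rule: add -ob.
So fiftava → fiftavaob.

fiftavaob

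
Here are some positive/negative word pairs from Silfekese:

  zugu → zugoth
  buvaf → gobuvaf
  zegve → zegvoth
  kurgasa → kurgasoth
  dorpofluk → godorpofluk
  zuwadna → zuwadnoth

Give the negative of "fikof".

kurgasa and buvaf both have last vowel 'a' yet inflect differently (kurgasoth, gobuvaf), so the last vowel is not what conditions the rule; whether the stem ends in a vowel or a consonant is.
"fikof" ends in a consonant. The stems ending in a consonant (buvaf → gobuvaf, dorpofluk → godorpofluk) add the prefix go-.
So fikof → gofikof.

gofikof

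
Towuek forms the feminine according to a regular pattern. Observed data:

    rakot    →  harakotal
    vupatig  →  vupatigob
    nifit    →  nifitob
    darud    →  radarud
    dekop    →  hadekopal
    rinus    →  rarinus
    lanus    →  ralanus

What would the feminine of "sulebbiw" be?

sulebbiwob

"sulebbiw" has last vowel 'i'. The stems whose last vowel is 'i' (nifit → nifitob, vupatig → vupatigob) add -ob.
So sulebbiw → sulebbiwob.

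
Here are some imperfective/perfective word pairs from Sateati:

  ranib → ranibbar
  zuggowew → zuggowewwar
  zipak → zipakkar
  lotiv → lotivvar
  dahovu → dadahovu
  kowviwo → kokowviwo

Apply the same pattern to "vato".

"vato" ends in a vowel. The stems ending in a vowel (dahovu → dadahovu, kowviwo → kokowviwo) repeat the first consonant+vowel as a prefix.
So vato → vavato.

vavato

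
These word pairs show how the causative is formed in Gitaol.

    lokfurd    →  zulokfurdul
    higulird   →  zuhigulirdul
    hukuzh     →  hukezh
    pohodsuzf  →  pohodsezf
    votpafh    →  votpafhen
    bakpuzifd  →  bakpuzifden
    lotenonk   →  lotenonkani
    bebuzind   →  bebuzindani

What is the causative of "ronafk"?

ronafken

"ronafk" has second-to-last letter 'f'. The stems whose second-to-last letter is 'f' (votpafh → votpafhen, bakpuzifd → bakpuzifden) add -en.
The other patterns: stems whose second-to-last letter is 'r' add zu- … -ul around the stem; stems whose second-to-last letter is 'z' change the last vowel to 'e'; stems whose second-to-last letter is 'n' add -ani.
So ronafk → ronafken.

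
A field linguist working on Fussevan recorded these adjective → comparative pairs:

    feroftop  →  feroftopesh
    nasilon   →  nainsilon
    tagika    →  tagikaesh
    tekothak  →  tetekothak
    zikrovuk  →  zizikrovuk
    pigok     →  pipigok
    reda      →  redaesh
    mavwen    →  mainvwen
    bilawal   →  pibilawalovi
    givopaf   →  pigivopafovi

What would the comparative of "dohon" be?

tekothak and tagika both have last vowel 'a' yet inflect differently (tetekothak, tagikaesh), so the last vowel is not what conditions the rule; the final letter is.
"dohon" ends in -n. The stems ending in -n (mavwen → mainvwen, nasilon → nainsilon) insert -in- after the first vowel.
The other patterns: stems ending in -k repeat the first consonant+vowel as a prefix; stems ending in -a or -p add -esh; stems ending in -f or -l add pi- … -ovi around the stem.
So dohon → doinhon.

doinhon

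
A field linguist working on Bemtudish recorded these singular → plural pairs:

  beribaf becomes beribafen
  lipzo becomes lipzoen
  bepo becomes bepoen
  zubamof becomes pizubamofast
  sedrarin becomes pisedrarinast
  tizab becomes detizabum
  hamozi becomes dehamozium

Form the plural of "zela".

pizelaast

beribaf and zubamof both end in -f yet inflect differently (beribafen, pizubamofast), so the final letter is not what conditions the rule; the first letter is.
"zela" begins with z-. The one such stem in the data (zubamof → pizubamofast) adds pi- … -ast around the stem, so the same rule applies.
The other patterns: stems beginning with b- or l- add -en; stems beginning with h- or t- add de- … -um around the stem.
So zela → pizelaast.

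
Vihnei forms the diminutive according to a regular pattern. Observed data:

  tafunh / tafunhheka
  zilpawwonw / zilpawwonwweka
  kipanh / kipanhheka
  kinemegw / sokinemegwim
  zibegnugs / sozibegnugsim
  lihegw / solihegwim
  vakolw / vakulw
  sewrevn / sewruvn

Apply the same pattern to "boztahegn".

soboztahegnim

"boztahegn" has second-to-last letter 'g'. The stems whose second-to-last letter is 'g' (kinemegw → sokinemegwim, zibegnugs → sozibegnugsim, lihegw → solihegwim) add so- … -im around the stem.
The other patterns: stems whose second-to-last letter is 'n' double the final consonant and add -eka; stems whose second-to-last letter is 'l' or 'v' change the last vowel to 'u'.
So boztahegn → soboztahegnim.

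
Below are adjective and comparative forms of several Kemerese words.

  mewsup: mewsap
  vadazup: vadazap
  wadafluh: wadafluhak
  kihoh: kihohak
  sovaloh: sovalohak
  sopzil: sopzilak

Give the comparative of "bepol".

"bepol" ends in -l. The one such stem in the data (sopzil → sopzilak) adds -ak, so the same rule applies.
So bepol → bepolak.

bepolak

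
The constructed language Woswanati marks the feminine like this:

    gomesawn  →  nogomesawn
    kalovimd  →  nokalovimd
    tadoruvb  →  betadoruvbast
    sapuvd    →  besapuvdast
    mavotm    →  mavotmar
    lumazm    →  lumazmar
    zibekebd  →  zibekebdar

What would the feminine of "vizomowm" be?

novizomowm

kalovimd and sapuvd both end in -d yet inflect differently (nokalovimd, besapuvdast), so the final letter is not what conditions the rule; the second-to-last letter is.
"vizomowm" has second-to-last letter 'w'. The one such stem in the data (gomesawn → nogomesawn) adds the prefix no-, so the same rule applies.
So vizomowm → novizomowm.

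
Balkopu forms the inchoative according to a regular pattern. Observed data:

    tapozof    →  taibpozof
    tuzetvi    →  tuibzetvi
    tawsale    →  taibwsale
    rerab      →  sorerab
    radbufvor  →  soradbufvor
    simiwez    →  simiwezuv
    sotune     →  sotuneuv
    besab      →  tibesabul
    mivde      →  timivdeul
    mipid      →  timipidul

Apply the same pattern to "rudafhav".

tawsale and sotune both end in -e yet inflect differently (taibwsale, sotuneuv), so the final letter is not what conditions the rule; the first letter is.
"rudafhav" begins with r-. The stems beginning with r- (rerab → sorerab, radbufvor → soradbufvor) add the prefix so-.
So rudafhav → sorudafhav.

sorudafhav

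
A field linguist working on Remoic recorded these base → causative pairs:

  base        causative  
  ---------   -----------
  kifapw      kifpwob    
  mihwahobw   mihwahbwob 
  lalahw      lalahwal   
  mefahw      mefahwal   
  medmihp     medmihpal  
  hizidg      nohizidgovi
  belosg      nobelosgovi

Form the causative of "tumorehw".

"tumorehw" has second-to-last letter 'h'. The stems whose second-to-last letter is 'h' (lalahw → lalahwal, mefahw → mefahwal, medmihp → medmihpal) add -al.
So tumorehw → tumorehwal.

tumorehwal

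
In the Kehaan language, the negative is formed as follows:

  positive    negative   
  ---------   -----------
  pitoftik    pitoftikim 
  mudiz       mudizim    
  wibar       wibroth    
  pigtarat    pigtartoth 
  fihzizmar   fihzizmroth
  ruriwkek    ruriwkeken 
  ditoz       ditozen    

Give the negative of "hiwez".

hiwezen

pitoftik and ruriwkek both end in -k yet inflect differently (pitoftikim, ruriwkeken), so the final letter is not what conditions the rule; the last vowel is.
"hiwez" has last vowel 'e'. The one such stem in the data (ruriwkek → ruriwkeken) adds -en, so the same rule applies.
The other patterns: stems whose last vowel is 'i' add -im; stems whose last vowel is 'a' delete the last vowel and add -oth.
So hiwez → hiwezen.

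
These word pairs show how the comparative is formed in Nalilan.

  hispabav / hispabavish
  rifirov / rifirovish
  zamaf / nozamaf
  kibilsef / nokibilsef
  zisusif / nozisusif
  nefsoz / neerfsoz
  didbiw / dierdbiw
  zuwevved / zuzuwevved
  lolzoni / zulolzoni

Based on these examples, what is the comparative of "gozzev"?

gozzevish

"gozzev" ends in -v. The stems ending in -v (hispabav → hispabavish, rifirov → rifirovish) add -ish.
So gozzev → gozzevish.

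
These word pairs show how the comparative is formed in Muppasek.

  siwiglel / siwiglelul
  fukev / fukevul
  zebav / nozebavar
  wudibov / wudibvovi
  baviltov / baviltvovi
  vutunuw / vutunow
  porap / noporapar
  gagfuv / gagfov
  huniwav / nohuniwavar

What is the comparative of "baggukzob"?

baggukzbovi

zebav and gagfuv both end in -v yet inflect differently (nozebavar, gagfov), so the final letter is not what conditions the rule; the last vowel is.
"baggukzob" has last vowel 'o'. The stems whose last vowel is 'o' (wudibov → wudibvovi, baviltov → baviltvovi) delete the last vowel and add -ovi.
The other patterns: stems whose last vowel is 'a' add no- … -ar around the stem; stems whose last vowel is 'u' change the last vowel to 'o'; stems whose last vowel is 'e' add -ul.
So baggukzob → baggukzbovi.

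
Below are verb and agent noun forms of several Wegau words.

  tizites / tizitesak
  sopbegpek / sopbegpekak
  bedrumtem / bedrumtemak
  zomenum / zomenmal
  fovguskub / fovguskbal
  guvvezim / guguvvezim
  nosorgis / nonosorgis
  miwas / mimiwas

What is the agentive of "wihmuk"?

"wihmuk" has last vowel 'u'. The stems whose last vowel is 'u' (zomenum → zomenmal, fovguskub → fovguskbal) delete the last vowel and add -al.
So wihmuk → wihmkal.

wihmkal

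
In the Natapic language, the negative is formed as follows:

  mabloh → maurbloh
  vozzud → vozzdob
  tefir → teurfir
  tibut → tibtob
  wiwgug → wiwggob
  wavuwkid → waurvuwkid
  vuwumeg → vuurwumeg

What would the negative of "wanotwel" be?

vozzud and wavuwkid both end in -d yet inflect differently (vozzdob, waurvuwkid), so the final letter is not what conditions the rule; the last vowel is.
"wanotwel" has last vowel 'e'. The one such stem in the data (vuwumeg → vuurwumeg) inserts -ur- after the first vowel (as do wavuwkid, mabloh), so the same rule applies.
So wanotwel → waurnotwel.

waurnotwel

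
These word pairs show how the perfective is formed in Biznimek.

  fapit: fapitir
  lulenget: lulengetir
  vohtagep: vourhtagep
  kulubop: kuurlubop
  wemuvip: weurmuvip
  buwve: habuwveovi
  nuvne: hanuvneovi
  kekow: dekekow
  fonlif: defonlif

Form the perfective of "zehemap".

lulenget and vohtagep both have last vowel 'e' yet inflect differently (lulengetir, vourhtagep), so the last vowel is not what conditions the rule; the final letter is.
"zehemap" ends in -p. The stems ending in -p (vohtagep → vourhtagep, kulubop → kuurlubop, wemuvip → weurmuvip) insert -ur- after the first vowel.
The other patterns: stems ending in -t add -ir; stems ending in -e add ha- … -ovi around the stem; stems ending in -f or -w add the prefix de-.
So zehemap → zeurhemap.

zeurhemap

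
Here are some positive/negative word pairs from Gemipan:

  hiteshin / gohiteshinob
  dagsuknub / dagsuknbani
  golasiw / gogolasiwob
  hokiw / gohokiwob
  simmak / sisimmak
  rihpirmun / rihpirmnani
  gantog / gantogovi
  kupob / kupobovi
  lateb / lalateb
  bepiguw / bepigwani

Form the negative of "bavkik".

lateb and kupob both end in -b yet inflect differently (lalateb, kupobovi), so the final letter is not what conditions the rule; the last vowel is.
"bavkik" has last vowel 'i'. The stems whose last vowel is 'i' (hokiw → gohokiwob, golasiw → gogolasiwob, hiteshin → gohiteshinob) add go- … -ob around the stem.
The other patterns: stems whose last vowel is 'a' or 'e' repeat the first consonant+vowel as a prefix; stems whose last vowel is 'o' add -ovi; stems whose last vowel is 'u' delete the last vowel and add -ani.
So bavkik → gobavkikob.

gobavkikob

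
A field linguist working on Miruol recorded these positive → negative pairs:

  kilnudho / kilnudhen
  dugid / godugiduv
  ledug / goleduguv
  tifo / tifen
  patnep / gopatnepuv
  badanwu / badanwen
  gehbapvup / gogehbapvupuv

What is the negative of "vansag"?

badanwu and ledug both have last vowel 'u' yet inflect differently (badanwen, goleduguv), so the last vowel is not what conditions the rule; whether the stem ends in a vowel or a consonant is.
"vansag" ends in a consonant. The stems ending in a consonant (dugid → godugiduv, ledug → goleduguv, gehbapvup → gogehbapvupuv) add go- … -uv around the stem.
The other pattern: stems ending in a vowel drop the final letter and add -en.
So vansag → govansaguv.

govansaguv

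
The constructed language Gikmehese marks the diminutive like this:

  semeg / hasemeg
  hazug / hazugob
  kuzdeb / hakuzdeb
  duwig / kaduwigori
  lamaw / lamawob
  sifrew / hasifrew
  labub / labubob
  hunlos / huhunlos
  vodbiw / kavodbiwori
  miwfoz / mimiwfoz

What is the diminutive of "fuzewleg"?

hazug and duwig both end in -g yet inflect differently (hazugob, kaduwigori), so the final letter is not what conditions the rule; the last vowel is.
"fuzewleg" has last vowel 'e'. The stems whose last vowel is 'e' (kuzdeb → hakuzdeb, sifrew → hasifrew, semeg → hasemeg) add the prefix ha-.
So fuzewleg → hafuzewleg.

hafuzewleg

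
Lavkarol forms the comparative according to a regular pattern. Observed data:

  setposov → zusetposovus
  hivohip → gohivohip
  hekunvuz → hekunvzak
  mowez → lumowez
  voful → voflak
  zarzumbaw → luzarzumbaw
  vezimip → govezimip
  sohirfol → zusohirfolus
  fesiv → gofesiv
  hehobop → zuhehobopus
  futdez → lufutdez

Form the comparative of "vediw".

hehobop and hivohip both end in -p yet inflect differently (zuhehobopus, gohivohip), so the final letter is not what conditions the rule; the last vowel is.
"vediw" has last vowel 'i'. The stems whose last vowel is 'i' (hivohip → gohivohip, fesiv → gofesiv, vezimip → govezimip) add the prefix go-.
The other patterns: stems whose last vowel is 'o' add zu- … -us around the stem; stems whose last vowel is 'u' delete the last vowel and add -ak; stems whose last vowel is 'a' or 'e' add the prefix lu-.
So vediw → govediw.

govediw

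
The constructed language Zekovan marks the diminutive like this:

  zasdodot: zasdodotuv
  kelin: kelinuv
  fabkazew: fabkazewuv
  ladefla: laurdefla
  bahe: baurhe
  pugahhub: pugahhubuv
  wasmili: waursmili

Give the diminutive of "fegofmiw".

bahe and fabkazew both have last vowel 'e' yet inflect differently (baurhe, fabkazewuv), so the last vowel is not what conditions the rule; whether the stem ends in a vowel or a consonant is.
"fegofmiw" ends in a consonant. The stems ending in a consonant (fabkazew → fabkazewuv, pugahhub → pugahhubuv, zasdodot → zasdodotuv) add -uv.
The other pattern: stems ending in a vowel insert -ur- after the first vowel.
So fegofmiw → fegofmiwuv.

fegofmiwuv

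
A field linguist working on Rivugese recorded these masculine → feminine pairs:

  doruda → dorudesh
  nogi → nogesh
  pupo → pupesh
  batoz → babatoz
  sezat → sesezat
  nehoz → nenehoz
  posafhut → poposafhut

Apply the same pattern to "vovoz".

vovovoz

"vovoz" ends in a consonant. The stems ending in a consonant (batoz → babatoz, sezat → sesezat, nehoz → nenehoz) repeat the first consonant+vowel as a prefix.
The other pattern: stems ending in a vowel drop the final letter and add -esh.
So vovoz → vovovoz.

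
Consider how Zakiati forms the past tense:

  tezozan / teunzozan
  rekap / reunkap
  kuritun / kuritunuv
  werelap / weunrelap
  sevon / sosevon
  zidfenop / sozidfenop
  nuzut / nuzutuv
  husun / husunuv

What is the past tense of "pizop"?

kuritun and sevon both end in -n yet inflect differently (kuritunuv, sosevon), so the final letter is not what conditions the rule; the last vowel is.
"pizop" has last vowel 'o'. The stems whose last vowel is 'o' (sevon → sosevon, zidfenop → sozidfenop) add the prefix so-.
So pizop → sopizop.

sopizop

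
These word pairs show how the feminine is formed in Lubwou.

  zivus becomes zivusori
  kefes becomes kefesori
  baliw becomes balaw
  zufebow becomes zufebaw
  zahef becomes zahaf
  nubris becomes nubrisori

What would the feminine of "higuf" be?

higaf

nubris and baliw both have last vowel 'i' yet inflect differently (nubrisori, balaw), so the last vowel is not what conditions the rule; the final letter is.
"higuf" ends in -f. The one such stem in the data (zahef → zahaf) changes the last vowel to 'a' (as do baliw, zufebow), so the same rule applies.
So higuf → higaf.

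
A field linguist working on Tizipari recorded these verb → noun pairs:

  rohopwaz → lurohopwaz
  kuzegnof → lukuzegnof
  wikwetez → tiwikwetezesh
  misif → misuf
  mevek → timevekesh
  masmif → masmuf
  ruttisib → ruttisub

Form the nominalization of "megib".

megub

"megib" has last vowel 'i'. The stems whose last vowel is 'i' (ruttisib → ruttisub, masmif → masmuf, misif → misuf) change the last vowel to 'u'.
The other patterns: stems whose last vowel is 'e' add ti- … -esh around the stem; stems whose last vowel is 'a' or 'o' add the prefix lu-.
So megib → megub.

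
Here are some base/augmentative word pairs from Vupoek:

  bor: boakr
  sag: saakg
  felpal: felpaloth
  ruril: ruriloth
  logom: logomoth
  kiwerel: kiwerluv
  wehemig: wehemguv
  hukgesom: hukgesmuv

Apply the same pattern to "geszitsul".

geszitsluv

felpal and kiwerel both end in -l yet inflect differently (felpaloth, kiwerluv), so the final letter is not what conditions the rule; the number of vowels is.
"geszitsul" has 3 vowels. The stems with 3 vowels (kiwerel → kiwerluv, wehemig → wehemguv, hukgesom → hukgesmuv) delete the last vowel and add -uv.
The other patterns: stems with 1 vowel insert -ak- after the first vowel; stems with 2 vowels add -oth.
So geszitsul → geszitsluv.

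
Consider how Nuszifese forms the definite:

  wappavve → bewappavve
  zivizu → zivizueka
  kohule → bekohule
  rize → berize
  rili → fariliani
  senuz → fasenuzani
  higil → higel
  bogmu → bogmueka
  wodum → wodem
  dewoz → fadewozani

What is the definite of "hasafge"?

behasafge

zivizu and senuz both have last vowel 'u' yet inflect differently (zivizueka, fasenuzani), so the last vowel is not what conditions the rule; the final letter is.
"hasafge" ends in -e. The stems ending in -e (wappavve → bewappavve, rize → berize, kohule → bekohule) add the prefix be-.
So hasafge → behasafge.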